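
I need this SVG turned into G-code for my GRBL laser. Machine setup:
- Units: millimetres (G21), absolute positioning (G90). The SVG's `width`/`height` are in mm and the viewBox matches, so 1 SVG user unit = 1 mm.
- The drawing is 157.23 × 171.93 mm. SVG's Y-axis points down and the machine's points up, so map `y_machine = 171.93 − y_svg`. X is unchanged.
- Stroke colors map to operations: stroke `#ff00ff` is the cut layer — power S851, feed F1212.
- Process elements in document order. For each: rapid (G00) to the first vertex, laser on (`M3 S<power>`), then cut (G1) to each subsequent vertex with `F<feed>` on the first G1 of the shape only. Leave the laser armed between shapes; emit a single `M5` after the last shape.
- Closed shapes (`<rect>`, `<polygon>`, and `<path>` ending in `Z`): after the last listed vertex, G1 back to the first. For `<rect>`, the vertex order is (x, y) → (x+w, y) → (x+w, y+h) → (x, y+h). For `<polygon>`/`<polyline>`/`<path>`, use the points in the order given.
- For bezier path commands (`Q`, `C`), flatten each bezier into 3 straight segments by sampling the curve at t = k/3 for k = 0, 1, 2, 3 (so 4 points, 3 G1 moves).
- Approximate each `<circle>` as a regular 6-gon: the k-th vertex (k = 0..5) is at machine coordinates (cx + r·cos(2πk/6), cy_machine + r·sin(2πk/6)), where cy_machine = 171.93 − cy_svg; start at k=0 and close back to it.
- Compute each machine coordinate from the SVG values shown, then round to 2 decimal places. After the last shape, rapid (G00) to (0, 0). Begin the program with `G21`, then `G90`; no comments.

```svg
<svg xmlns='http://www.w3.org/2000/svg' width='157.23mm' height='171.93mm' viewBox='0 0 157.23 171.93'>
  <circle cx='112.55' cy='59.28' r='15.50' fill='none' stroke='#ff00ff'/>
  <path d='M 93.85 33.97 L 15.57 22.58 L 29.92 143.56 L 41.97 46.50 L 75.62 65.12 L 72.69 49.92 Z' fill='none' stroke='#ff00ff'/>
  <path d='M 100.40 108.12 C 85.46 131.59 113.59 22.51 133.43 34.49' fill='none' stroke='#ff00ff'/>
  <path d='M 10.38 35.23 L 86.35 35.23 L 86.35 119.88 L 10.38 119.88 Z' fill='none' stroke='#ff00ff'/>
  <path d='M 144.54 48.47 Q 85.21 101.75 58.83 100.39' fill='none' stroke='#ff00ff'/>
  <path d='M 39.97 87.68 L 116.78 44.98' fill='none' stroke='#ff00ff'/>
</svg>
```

1 u = 1 mm; y_m = 171.93 − y.

[1] `<circle>` circle, #ff00ff→cut S851 F1212: (128.05,112.65) → (120.30,126.07) → (104.80,126.07) → (97.05,112.65) → (104.80,99.23) → (120.30,99.23) → (128.05,112.65) (closed)

[2] `<path>` closed polygon, #ff00ff→cut S851 F1212: (93.85,137.96) → (15.57,149.35) → (29.92,28.37) → (41.97,125.43) → (75.62,106.81) → (72.69,122.01) → (93.85,137.96) (closed)

[3] `<path>` cubic bezier, #ff00ff→cut S851 F1212: (100.40,63.81) → (97.91,75.13) → (112.73,118.46) → (133.43,137.44)

[4] `<path>` rectangle, #ff00ff→cut S851 F1212: (10.38,136.70) → (86.35,136.70) → (86.35,52.05) → (10.38,52.05) → (10.38,136.70) (closed)

[5] `<path>` quadratic bezier, #ff00ff→cut S851 F1212: (144.54,123.46) → (108.65,94.01) → (80.08,76.70) → (58.83,71.54)

[6] `<path>` line segment, #ff00ff→cut S851 F1212: (39.97,84.25) → (116.78,126.95)

G21
G90
G00 X128.05 Y112.65
M3 S851
G1 X120.30 Y126.07 F1212
G1 X104.80 Y126.07
G1 X97.05 Y112.65
G1 X104.80 Y99.23
G1 X120.30 Y99.23
G1 X128.05 Y112.65
G00 X93.85 Y137.96
M3 S851
G1 X15.57 Y149.35 F1212
G1 X29.92 Y28.37
G1 X41.97 Y125.43
G1 X75.62 Y106.81
G1 X72.69 Y122.01
G1 X93.85 Y137.96
G00 X100.40 Y63.81
M3 S851
G1 X97.91 Y75.13 F1212
G1 X112.73 Y118.46
G1 X133.43 Y137.44
G00 X10.38 Y136.70
M3 S851
G1 X86.35 Y136.70 F1212
G1 X86.35 Y52.05
G1 X10.38 Y52.05
G1 X10.38 Y136.70
G00 X144.54 Y123.46
M3 S851
G1 X108.65 Y94.01 F1212
G1 X80.08 Y76.70
G1 X58.83 Y71.54
G00 X39.97 Y84.25
M3 S851
G1 X116.78 Y126.95 F1212
M5
G00 X0.00 Y0.00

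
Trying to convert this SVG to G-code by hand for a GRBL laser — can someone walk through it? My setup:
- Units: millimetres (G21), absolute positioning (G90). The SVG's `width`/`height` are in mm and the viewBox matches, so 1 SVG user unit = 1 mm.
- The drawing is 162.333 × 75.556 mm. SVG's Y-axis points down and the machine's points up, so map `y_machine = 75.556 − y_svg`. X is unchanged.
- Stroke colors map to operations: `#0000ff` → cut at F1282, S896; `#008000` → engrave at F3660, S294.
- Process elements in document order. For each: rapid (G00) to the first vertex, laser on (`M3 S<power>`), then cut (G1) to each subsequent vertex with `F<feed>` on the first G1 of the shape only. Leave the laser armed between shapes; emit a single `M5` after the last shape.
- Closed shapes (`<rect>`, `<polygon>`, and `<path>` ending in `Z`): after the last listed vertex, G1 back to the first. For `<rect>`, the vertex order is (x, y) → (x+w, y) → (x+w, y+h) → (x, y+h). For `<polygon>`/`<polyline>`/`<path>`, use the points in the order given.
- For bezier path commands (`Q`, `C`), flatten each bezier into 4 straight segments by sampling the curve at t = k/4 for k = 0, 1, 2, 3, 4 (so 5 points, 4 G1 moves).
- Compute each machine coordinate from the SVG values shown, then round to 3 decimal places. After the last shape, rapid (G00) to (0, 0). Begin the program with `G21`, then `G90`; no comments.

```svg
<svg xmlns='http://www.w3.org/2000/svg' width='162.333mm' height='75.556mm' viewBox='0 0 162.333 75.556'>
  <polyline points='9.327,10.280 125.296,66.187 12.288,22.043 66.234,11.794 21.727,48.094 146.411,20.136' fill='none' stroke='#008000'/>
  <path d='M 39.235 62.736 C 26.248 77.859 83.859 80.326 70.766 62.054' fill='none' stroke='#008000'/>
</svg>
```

Since the viewBox matches the mm dimensions, user units are millimetres directly. The only transform is the Y-flip y_m = 75.556 − y_svg.

Shape 1 is a open polyline drawn with `<polyline>`. Its stroke #008000 means engrave at S294, F3660. After flipping Y the toolpath is (9.327,65.276) → (125.296,9.369) → (12.288,53.513) → (66.234,63.762) → (21.727,27.462) → (146.411,55.420).

Shape 2 is a cubic bezier drawn with `<path>`. Its stroke #008000 means engrave at S294, F3660. After flipping Y the toolpath is (39.235,12.820) → (40.524,3.977) → (55.040,0.638) → (69.537,3.560) → (70.766,13.502).

G21
G90
G00 X9.327 Y65.276
M3 S294
G1 X125.296 Y9.369 F3660
G1 X12.288 Y53.513
G1 X66.234 Y63.762
G1 X21.727 Y27.462
G1 X146.411 Y55.420
G00 X39.235 Y12.820
M3 S294
G1 X40.524 Y3.977 F3660
G1 X55.040 Y0.638
G1 X69.537 Y3.560
G1 X70.766 Y13.502
M5
G00 X0.000 Y0.000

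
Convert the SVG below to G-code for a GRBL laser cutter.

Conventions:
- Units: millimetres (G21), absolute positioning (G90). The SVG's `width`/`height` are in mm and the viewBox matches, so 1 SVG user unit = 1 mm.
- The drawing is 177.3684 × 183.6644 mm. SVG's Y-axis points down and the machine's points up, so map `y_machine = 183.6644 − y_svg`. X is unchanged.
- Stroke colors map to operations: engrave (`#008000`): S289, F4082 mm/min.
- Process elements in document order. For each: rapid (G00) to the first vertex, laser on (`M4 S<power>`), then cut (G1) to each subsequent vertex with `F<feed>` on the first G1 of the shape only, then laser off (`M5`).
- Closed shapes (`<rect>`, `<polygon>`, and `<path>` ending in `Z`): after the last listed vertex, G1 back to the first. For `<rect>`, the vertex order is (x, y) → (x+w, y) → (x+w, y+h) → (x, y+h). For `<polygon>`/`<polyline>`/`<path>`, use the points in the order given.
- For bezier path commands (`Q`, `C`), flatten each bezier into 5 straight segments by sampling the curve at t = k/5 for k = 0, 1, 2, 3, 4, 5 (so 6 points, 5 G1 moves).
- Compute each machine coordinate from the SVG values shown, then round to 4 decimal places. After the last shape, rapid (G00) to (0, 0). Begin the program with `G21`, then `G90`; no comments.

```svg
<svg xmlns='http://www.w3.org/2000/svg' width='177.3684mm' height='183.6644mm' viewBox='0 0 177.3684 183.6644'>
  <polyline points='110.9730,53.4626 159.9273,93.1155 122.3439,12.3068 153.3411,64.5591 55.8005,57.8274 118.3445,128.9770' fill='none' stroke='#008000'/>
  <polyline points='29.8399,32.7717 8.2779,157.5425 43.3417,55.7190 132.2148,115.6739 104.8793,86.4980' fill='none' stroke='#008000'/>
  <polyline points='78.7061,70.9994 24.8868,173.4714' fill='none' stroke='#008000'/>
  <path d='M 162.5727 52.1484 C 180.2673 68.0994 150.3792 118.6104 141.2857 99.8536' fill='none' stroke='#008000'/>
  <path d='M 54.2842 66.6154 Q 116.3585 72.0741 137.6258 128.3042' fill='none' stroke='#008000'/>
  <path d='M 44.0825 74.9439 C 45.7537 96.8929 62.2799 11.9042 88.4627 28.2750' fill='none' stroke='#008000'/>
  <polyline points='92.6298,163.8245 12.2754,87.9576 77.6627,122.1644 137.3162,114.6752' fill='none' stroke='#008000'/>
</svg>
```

G21
G90
G00 X110.9730 Y130.2018
M4 S289
G1 X159.9273 Y90.5489 F4082
G1 X122.3439 Y171.3576
G1 X153.3411 Y119.1053
G1 X55.8005 Y125.8370
G1 X118.3445 Y54.6874
M5
G00 X29.8399 Y150.8927
M4 S289
G1 X8.2779 Y26.1219 F4082
G1 X43.3417 Y127.9454
G1 X132.2148 Y67.9905
G1 X104.8793 Y97.1664
M5
G00 X78.7061 Y112.6650
M4 S289
G1 X24.8868 Y10.1930 F4082
M5
G00 X162.5727 Y131.5160
M4 S289
G1 X168.0266 Y118.6288 F4082
G1 X165.3427 Y102.4310
G1 X157.8032 Y87.9062
G1 X148.6901 Y80.0382
G1 X141.2857 Y83.8108
M5
G00 X54.2842 Y117.0490
M4 S289
G1 X77.4816 Y112.8347 F4082
G1 X97.4145 Y104.5586
G1 X114.0828 Y92.2209
G1 X127.4866 Y75.8214
G1 X137.6258 Y55.3602
M5
G00 X44.0825 Y108.7205
M4 S289
G1 X46.8262 Y106.7172 F4082
G1 X52.8856 Y120.3808
G1 X62.0112 Y139.7128
G1 X73.9534 Y154.7151
G1 X88.4627 Y155.3894
M5
G00 X92.6298 Y19.8399
M4 S289
G1 X12.2754 Y95.7068 F4082
G1 X77.6627 Y61.5000
G1 X137.3162 Y68.9892
M5
G00 X0.0000 Y0.0000

1 u = 1 mm; y_m = 183.6644 − y.

[1] `<polyline>` open polyline, #008000→engrave S289 F4082: (110.9730,130.2018) → (159.9273,90.5489) → (122.3439,171.3576) → (153.3411,119.1053) → (55.8005,125.8370) → (118.3445,54.6874)

[2] `<polyline>` open polyline, #008000→engrave S289 F4082: (29.8399,150.8927) → (8.2779,26.1219) → (43.3417,127.9454) → (132.2148,67.9905) → (104.8793,97.1664)

[3] `<polyline>` line segment, #008000→engrave S289 F4082: (78.7061,112.6650) → (24.8868,10.1930)

[4] `<path>` cubic bezier, #008000→engrave S289 F4082: (162.5727,131.5160) → (168.0266,118.6288) → (165.3427,102.4310) → (157.8032,87.9062) → (148.6901,80.0382) → (141.2857,83.8108)

[5] `<path>` quadratic bezier, #008000→engrave S289 F4082: (54.2842,117.0490) → (77.4816,112.8347) → (97.4145,104.5586) → (114.0828,92.2209) → (127.4866,75.8214) → (137.6258,55.3602)

[6] `<path>` cubic bezier, #008000→engrave S289 F4082: (44.0825,108.7205) → (46.8262,106.7172) → (52.8856,120.3808) → (62.0112,139.7128) → (73.9534,154.7151) → (88.4627,155.3894)

[7] `<polyline>` open polyline, #008000→engrave S289 F4082: (92.6298,19.8399) → (12.2754,95.7068) → (77.6627,61.5000) → (137.3162,68.9892)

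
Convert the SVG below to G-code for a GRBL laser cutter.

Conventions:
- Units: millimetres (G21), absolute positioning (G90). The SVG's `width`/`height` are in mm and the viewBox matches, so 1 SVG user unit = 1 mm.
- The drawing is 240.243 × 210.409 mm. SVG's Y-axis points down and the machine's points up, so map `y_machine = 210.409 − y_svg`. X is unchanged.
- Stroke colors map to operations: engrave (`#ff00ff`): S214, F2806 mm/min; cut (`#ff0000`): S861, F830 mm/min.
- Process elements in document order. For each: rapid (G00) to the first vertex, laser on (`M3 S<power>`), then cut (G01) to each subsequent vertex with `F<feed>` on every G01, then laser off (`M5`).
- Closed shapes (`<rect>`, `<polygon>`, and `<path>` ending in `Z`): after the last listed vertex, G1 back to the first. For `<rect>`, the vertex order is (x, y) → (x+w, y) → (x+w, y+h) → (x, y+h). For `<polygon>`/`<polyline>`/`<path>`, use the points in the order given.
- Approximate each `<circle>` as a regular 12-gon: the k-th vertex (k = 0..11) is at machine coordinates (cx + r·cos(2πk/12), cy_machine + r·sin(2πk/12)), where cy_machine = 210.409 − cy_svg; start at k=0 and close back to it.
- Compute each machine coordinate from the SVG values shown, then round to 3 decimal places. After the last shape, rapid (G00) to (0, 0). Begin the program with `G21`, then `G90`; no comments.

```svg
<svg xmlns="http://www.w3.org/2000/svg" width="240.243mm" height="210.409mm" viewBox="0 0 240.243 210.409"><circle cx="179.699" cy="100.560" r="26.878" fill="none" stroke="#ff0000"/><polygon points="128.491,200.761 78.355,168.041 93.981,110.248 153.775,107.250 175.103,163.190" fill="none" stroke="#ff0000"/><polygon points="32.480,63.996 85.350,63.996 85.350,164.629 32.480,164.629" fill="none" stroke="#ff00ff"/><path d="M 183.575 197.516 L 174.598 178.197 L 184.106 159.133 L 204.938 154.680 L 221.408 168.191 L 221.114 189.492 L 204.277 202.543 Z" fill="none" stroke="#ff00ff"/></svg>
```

G21
G90
G00 X206.577 Y109.849
M3 S861
G01 X202.976 Y123.288 F830
G01 X193.138 Y133.126 F830
G01 X179.699 Y136.727 F830
G01 X166.260 Y133.126 F830
G01 X156.422 Y123.288 F830
G01 X152.821 Y109.849 F830
G01 X156.422 Y96.410 F830
G01 X166.260 Y86.572 F830
G01 X179.699 Y82.971 F830
G01 X193.138 Y86.572 F830
G01 X202.976 Y96.410 F830
G01 X206.577 Y109.849 F830
M5
G00 X128.491 Y9.648
M3 S861
G01 X78.355 Y42.368 F830
G01 X93.981 Y100.161 F830
G01 X153.775 Y103.159 F830
G01 X175.103 Y47.219 F830
G01 X128.491 Y9.648 F830
M5
G00 X32.480 Y146.413
M3 S214
G01 X85.350 Y146.413 F2806
G01 X85.350 Y45.780 F2806
G01 X32.480 Y45.780 F2806
G01 X32.480 Y146.413 F2806
M5
G00 X183.575 Y12.893
M3 S214
G01 X174.598 Y32.212 F2806
G01 X184.106 Y51.276 F2806
G01 X204.938 Y55.729 F2806
G01 X221.408 Y42.218 F2806
G01 X221.114 Y20.917 F2806
G01 X204.277 Y7.866 F2806
G01 X183.575 Y12.893 F2806
M5
G00 X0.000 Y0.000

viewBox `0 0 240.243 210.409` with mm width/height → 1 unit = 1 mm. Flip: y_m = 210.409 − y_svg.

**Shape 1** — `<circle>` circle, stroke `#ff0000` → cut (S861, F830). Machine vertices: (206.577,109.849) → (202.976,123.288) → (193.138,133.126) → (179.699,136.727) → (166.260,133.126) → (156.422,123.288) → (152.821,109.849) → (156.422,96.410) → (166.260,86.572) → (179.699,82.971) → (193.138,86.572) → (202.976,96.410) → (206.577,109.849). Closed: final G1 returns to the first vertex.

**Shape 2** — `<polygon>` regular polygon, stroke `#ff0000` → cut (S861, F830). Machine vertices: (128.491,9.648) → (78.355,42.368) → (93.981,100.161) → (153.775,103.159) → (175.103,47.219) → (128.491,9.648). Closed: final G1 returns to the first vertex.

**Shape 3** — `<polygon>` rectangle, stroke `#ff00ff` → engrave (S214, F2806). Machine vertices: (32.480,146.413) → (85.350,146.413) → (85.350,45.780) → (32.480,45.780) → (32.480,146.413). Closed: final G1 returns to the first vertex.

**Shape 4** — `<path>` regular polygon, stroke `#ff00ff` → engrave (S214, F2806). Machine vertices: (183.575,12.893) → (174.598,32.212) → (184.106,51.276) → (204.938,55.729) → (221.408,42.218) → (221.114,20.917) → (204.277,7.866) → (183.575,12.893). Closed: final G1 returns to the first vertex.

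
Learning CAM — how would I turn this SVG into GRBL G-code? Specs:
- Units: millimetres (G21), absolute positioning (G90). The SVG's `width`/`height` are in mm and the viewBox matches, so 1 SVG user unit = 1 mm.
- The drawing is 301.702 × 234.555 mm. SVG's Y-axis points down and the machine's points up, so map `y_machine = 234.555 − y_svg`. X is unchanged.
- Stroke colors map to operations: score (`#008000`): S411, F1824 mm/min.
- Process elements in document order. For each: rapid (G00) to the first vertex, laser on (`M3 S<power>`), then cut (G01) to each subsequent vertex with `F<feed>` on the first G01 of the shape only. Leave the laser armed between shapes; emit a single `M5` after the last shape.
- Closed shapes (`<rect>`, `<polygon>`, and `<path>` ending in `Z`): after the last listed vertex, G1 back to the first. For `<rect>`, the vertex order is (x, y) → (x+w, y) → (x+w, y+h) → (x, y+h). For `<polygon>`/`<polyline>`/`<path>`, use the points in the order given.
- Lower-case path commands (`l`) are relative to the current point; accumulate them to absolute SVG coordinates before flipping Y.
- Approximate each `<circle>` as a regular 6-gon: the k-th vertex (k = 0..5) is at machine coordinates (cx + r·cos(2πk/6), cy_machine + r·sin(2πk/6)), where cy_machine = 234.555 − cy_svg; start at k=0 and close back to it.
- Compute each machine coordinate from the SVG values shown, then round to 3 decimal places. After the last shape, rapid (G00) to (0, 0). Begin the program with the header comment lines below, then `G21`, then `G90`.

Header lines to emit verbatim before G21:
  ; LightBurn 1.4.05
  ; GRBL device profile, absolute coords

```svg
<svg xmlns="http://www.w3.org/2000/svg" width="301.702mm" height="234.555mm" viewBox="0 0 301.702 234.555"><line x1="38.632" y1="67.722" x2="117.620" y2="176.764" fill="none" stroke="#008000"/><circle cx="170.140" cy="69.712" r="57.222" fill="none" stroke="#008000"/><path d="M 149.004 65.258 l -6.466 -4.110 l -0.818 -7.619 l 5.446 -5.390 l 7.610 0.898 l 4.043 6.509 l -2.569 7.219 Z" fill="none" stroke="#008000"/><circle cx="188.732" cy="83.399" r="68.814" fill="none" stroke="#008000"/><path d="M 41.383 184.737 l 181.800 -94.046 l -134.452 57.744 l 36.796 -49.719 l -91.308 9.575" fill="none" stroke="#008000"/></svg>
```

; LightBurn 1.4.05
; GRBL device profile, absolute coords
G21
G90
G00 X38.632 Y166.833
M3 S411
G01 X117.620 Y57.791 F1824
G00 X227.362 Y164.843
M3 S411
G01 X198.751 Y214.399 F1824
G01 X141.529 Y214.399
G01 X112.918 Y164.843
G01 X141.529 Y115.287
G01 X198.751 Y115.287
G01 X227.362 Y164.843
G00 X149.004 Y169.297
M3 S411
G01 X142.538 Y173.407 F1824
G01 X141.720 Y181.026
G01 X147.166 Y186.416
G01 X154.776 Y185.518
G01 X158.819 Y179.009
G01 X156.250 Y171.790
G01 X149.004 Y169.297
G00 X257.546 Y151.156
M3 S411
G01 X223.139 Y210.751 F1824
G01 X154.325 Y210.751
G01 X119.918 Y151.156
G01 X154.325 Y91.561
G01 X223.139 Y91.561
G01 X257.546 Y151.156
G00 X41.383 Y49.818
M3 S411
G01 X223.183 Y143.864 F1824
G01 X88.731 Y86.120
G01 X125.527 Y135.839
G01 X34.219 Y126.264
M5
G00 X0.000 Y0.000

1 u = 1 mm; y_m = 234.555 − y.

[1] `<line>` line segment, #008000→score S411 F1824: (38.632,166.833) → (117.620,57.791)

[2] `<circle>` circle, #008000→score S411 F1824: (227.362,164.843) → (198.751,214.399) → (141.529,214.399) → (112.918,164.843) → (141.529,115.287) → (198.751,115.287) → (227.362,164.843) (closed)

[3] `<path>` regular polygon, #008000→score S411 F1824: (149.004,169.297) → (142.538,173.407) → (141.720,181.026) → (147.166,186.416) → (154.776,185.518) → (158.819,179.009) → (156.250,171.790) → (149.004,169.297) (closed)

[4] `<circle>` circle, #008000→score S411 F1824: (257.546,151.156) → (223.139,210.751) → (154.325,210.751) → (119.918,151.156) → (154.325,91.561) → (223.139,91.561) → (257.546,151.156) (closed)

[5] `<path>` open polyline, #008000→score S411 F1824: (41.383,49.818) → (223.183,143.864) → (88.731,86.120) → (125.527,135.839) → (34.219,126.264)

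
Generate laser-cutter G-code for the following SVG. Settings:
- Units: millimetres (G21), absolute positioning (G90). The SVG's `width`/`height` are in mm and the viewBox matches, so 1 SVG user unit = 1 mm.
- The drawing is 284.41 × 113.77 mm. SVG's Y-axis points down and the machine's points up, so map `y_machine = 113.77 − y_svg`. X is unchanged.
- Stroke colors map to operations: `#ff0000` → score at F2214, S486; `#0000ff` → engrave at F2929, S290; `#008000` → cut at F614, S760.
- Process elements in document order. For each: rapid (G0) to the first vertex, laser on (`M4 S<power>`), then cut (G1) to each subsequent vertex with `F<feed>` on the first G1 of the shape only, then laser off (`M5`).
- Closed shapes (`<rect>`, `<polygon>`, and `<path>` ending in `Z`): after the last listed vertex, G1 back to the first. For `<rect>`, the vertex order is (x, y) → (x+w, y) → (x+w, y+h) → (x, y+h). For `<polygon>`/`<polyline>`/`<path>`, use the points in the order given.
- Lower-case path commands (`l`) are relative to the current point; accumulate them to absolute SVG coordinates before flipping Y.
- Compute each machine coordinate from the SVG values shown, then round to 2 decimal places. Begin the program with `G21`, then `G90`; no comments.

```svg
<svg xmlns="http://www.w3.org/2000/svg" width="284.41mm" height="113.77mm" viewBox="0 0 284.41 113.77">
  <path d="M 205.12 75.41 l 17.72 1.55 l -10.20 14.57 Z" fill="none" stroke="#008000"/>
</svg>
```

1 u = 1 mm; y_m = 113.77 − y.

[1] `<path>` regular polygon, #008000→cut S760 F614: (205.12,38.36) → (222.84,36.81) → (212.64,22.24) → (205.12,38.36) (closed)

G21
G90
G0 X205.12 Y38.36
M4 S760
G1 X222.84 Y36.81 F614
G1 X212.64 Y22.24
G1 X205.12 Y38.36
M5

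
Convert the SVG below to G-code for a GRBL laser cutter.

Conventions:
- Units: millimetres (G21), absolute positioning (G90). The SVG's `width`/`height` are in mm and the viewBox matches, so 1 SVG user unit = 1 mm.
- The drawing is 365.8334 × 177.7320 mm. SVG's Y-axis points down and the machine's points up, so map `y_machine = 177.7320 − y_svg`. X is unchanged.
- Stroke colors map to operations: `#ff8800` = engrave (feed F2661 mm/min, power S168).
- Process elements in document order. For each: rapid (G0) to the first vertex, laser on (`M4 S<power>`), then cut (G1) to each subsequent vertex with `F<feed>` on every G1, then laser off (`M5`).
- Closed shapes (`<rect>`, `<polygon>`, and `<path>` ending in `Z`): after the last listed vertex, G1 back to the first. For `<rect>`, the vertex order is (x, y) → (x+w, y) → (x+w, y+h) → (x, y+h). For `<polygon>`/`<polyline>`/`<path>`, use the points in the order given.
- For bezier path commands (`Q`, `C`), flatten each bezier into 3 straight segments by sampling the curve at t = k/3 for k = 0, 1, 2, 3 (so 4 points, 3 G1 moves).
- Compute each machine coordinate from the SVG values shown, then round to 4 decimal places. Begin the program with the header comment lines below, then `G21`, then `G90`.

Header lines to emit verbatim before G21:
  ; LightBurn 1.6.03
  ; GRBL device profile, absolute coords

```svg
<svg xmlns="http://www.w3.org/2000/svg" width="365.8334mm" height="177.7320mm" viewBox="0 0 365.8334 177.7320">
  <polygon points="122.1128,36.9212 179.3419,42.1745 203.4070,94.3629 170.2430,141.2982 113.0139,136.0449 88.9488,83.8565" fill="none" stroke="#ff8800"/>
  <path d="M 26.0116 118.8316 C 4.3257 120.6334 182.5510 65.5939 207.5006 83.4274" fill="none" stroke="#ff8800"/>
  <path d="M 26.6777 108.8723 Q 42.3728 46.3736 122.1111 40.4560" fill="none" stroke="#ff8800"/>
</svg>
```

viewBox `0 0 365.8334 177.7320` with mm width/height → 1 unit = 1 mm. Flip: y_m = 177.7320 − y_svg.

**Shape 1** — `<polygon>` regular polygon, stroke `#ff8800` → engrave (S168, F2661). Machine vertices: (122.1128,140.8108) → (179.3419,135.5575) → (203.4070,83.3691) → (170.2430,36.4338) → (113.0139,41.6871) → (88.9488,93.8755) → (122.1128,140.8108). Closed: final G1 returns to the first vertex.

**Shape 2** — `<path>` cubic bezier, stroke `#ff8800` → engrave (S168, F2661). Control points (SVG): P0=(26.0116,118.8316), P1=(4.3257,120.6334), P2=(182.5510,65.5939), P3=(207.5006,83.4274); sampled at t=k/3. Machine vertices: (26.0116,58.9004) → (57.8818,71.2415) → (144.5401,92.6513) → (207.5006,94.3046). Open path.

**Shape 3** — `<path>` quadratic bezier, stroke `#ff8800` → engrave (S168, F2661). Control points (SVG): P0=(26.6777,108.8723), P1=(42.3728,46.3736), P2=(122.1111,40.4560); sampled at t=k/3. Machine vertices: (26.6777,68.8597) → (44.2570,104.2387) → (76.0681,127.0441) → (122.1111,137.2760). Open path.

; LightBurn 1.6.03
; GRBL device profile, absolute coords
G21
G90
G0 X122.1128 Y140.8108
M4 S168
G1 X179.3419 Y135.5575 F2661
G1 X203.4070 Y83.3691 F2661
G1 X170.2430 Y36.4338 F2661
G1 X113.0139 Y41.6871 F2661
G1 X88.9488 Y93.8755 F2661
G1 X122.1128 Y140.8108 F2661
M5
G0 X26.0116 Y58.9004
M4 S168
G1 X57.8818 Y71.2415 F2661
G1 X144.5401 Y92.6513 F2661
G1 X207.5006 Y94.3046 F2661
M5
G0 X26.6777 Y68.8597
M4 S168
G1 X44.2570 Y104.2387 F2661
G1 X76.0681 Y127.0441 F2661
G1 X122.1111 Y137.2760 F2661
M5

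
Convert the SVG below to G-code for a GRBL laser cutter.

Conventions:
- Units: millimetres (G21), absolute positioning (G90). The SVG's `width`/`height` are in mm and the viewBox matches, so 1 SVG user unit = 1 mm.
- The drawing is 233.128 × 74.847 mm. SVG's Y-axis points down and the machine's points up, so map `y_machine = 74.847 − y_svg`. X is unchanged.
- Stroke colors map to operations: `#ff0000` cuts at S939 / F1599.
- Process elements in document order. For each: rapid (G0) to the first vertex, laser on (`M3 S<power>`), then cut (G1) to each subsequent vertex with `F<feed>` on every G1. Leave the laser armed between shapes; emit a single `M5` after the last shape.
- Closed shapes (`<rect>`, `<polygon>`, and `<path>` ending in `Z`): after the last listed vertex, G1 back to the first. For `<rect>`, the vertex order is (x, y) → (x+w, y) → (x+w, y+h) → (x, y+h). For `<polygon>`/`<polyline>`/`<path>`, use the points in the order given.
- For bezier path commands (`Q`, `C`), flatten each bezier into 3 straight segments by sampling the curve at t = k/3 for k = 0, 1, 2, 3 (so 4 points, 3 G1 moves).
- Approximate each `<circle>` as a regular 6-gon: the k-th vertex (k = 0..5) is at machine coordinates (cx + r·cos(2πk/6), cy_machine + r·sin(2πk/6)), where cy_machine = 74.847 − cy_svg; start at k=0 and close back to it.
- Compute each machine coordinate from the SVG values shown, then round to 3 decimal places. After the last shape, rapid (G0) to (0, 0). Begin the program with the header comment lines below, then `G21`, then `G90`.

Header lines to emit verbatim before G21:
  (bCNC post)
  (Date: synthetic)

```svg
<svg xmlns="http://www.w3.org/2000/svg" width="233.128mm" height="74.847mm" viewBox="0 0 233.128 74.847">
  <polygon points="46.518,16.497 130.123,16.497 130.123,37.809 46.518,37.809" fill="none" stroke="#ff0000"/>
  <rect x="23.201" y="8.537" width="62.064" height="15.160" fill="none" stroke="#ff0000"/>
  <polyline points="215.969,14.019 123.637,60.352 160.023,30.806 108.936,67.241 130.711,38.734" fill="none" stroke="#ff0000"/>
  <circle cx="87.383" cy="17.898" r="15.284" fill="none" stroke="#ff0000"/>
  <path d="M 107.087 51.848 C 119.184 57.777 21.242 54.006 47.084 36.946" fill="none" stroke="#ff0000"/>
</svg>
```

(bCNC post)
(Date: synthetic)
G21
G90
G0 X46.518 Y58.350
M3 S939
G1 X130.123 Y58.350 F1599
G1 X130.123 Y37.038 F1599
G1 X46.518 Y37.038 F1599
G1 X46.518 Y58.350 F1599
G0 X23.201 Y66.310
M3 S939
G1 X85.265 Y66.310 F1599
G1 X85.265 Y51.150 F1599
G1 X23.201 Y51.150 F1599
G1 X23.201 Y66.310 F1599
G0 X215.969 Y60.828
M3 S939
G1 X123.637 Y14.495 F1599
G1 X160.023 Y44.041 F1599
G1 X108.936 Y7.606 F1599
G1 X130.711 Y36.113 F1599
G0 X102.667 Y56.949
M3 S939
G1 X95.025 Y70.185 F1599
G1 X79.741 Y70.185 F1599
G1 X72.099 Y56.949 F1599
G1 X79.741 Y43.713 F1599
G1 X95.025 Y43.713 F1599
G1 X102.667 Y56.949 F1599
G0 X107.087 Y22.999
M3 S939
G1 X91.164 Y20.436 F1599
G1 X53.843 Y25.138 F1599
G1 X47.084 Y37.901 F1599
M5
G0 X0.000 Y0.000

Since the viewBox matches the mm dimensions, user units are millimetres directly. The only transform is the Y-flip y_m = 74.847 − y_svg.

Shape 1 is a rectangle drawn with `<polygon>`. Its stroke #ff0000 means cut at S939, F1599. After flipping Y the toolpath is (46.518,58.350) → (130.123,58.350) → (130.123,37.038) → (46.518,37.038) → (46.518,58.350), returning to the start.

Shape 2 is a rectangle drawn with `<rect>`. Its stroke #ff0000 means cut at S939, F1599. After flipping Y the toolpath is (23.201,66.310) → (85.265,66.310) → (85.265,51.150) → (23.201,51.150) → (23.201,66.310), returning to the start.

Shape 3 is a open polyline drawn with `<polyline>`. Its stroke #ff0000 means cut at S939, F1599. After flipping Y the toolpath is (215.969,60.828) → (123.637,14.495) → (160.023,44.041) → (108.936,7.606) → (130.711,36.113).

Shape 4 is a circle drawn with `<circle>`. Its stroke #ff0000 means cut at S939, F1599. After flipping Y the toolpath is (102.667,56.949) → (95.025,70.185) → (79.741,70.185) → (72.099,56.949) → (79.741,43.713) → (95.025,43.713) → (102.667,56.949), returning to the start.

Shape 5 is a cubic bezier drawn with `<path>`. Its stroke #ff0000 means cut at S939, F1599. After flipping Y the toolpath is (107.087,22.999) → (91.164,20.436) → (53.843,25.138) → (47.084,37.901).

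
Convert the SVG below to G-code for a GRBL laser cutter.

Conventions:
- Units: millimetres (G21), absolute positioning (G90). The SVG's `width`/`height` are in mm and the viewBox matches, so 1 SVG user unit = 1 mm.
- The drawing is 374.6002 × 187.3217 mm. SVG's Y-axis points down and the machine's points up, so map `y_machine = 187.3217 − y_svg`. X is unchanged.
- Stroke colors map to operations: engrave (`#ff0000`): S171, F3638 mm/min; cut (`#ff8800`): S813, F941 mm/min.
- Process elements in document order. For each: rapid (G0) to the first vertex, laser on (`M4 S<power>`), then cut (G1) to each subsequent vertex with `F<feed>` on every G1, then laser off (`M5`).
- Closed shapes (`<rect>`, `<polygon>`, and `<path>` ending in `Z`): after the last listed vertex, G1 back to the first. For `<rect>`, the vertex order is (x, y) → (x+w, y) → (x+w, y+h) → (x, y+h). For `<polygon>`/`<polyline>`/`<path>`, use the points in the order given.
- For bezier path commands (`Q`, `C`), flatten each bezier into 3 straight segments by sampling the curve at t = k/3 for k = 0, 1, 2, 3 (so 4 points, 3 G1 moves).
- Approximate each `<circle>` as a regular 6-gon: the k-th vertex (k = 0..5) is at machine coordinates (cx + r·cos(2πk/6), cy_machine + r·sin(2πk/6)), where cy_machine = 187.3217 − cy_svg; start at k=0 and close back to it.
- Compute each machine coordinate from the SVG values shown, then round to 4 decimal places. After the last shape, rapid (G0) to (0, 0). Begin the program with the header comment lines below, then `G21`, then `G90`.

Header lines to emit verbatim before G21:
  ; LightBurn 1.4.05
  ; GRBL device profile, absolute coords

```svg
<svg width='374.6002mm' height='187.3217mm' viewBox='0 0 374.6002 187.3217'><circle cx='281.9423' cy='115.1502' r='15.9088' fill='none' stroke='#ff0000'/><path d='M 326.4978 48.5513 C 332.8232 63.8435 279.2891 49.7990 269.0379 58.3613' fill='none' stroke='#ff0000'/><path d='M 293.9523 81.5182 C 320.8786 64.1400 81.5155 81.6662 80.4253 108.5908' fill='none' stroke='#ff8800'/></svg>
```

; LightBurn 1.4.05
; GRBL device profile, absolute coords
G21
G90
G0 X297.8511 Y72.1715
M4 S171
G1 X289.8967 Y85.9489 F3638
G1 X273.9879 Y85.9489 F3638
G1 X266.0335 Y72.1715 F3638
G1 X273.9879 Y58.3941 F3638
G1 X289.8967 Y58.3941 F3638
G1 X297.8511 Y72.1715 F3638
M5
G0 X326.4978 Y138.7704
M4 S171
G1 X316.6901 Y131.3333 F3638
G1 X289.8966 Y131.9109 F3638
G1 X269.0379 Y128.9604 F3638
M5
G0 X293.9523 Y105.8035
M4 S813
G1 X250.8030 Y112.4916 F941
G1 X142.2523 Y101.5780 F941
G1 X80.4253 Y78.7309 F941
M5
G0 X0.0000 Y0.0000

viewBox `0 0 374.6002 187.3217` with mm width/height → 1 unit = 1 mm. Flip: y_m = 187.3217 − y_svg.

**Shape 1** — `<circle>` circle, stroke `#ff0000` → engrave (S171, F3638). Machine vertices: (297.8511,72.1715) → (289.8967,85.9489) → (273.9879,85.9489) → (266.0335,72.1715) → (273.9879,58.3941) → (289.8967,58.3941) → (297.8511,72.1715). Closed: final G1 returns to the first vertex.

**Shape 2** — `<path>` cubic bezier, stroke `#ff0000` → engrave (S171, F3638). Control points (SVG): P0=(326.4978,48.5513), P1=(332.8232,63.8435), P2=(279.2891,49.7990), P3=(269.0379,58.3613); sampled at t=k/3. Machine vertices: (326.4978,138.7704) → (316.6901,131.3333) → (289.8966,131.9109) → (269.0379,128.9604). Open path.

**Shape 3** — `<path>` cubic bezier, stroke `#ff8800` → cut (S813, F941). Control points (SVG): P0=(293.9523,81.5182), P1=(320.8786,64.1400), P2=(81.5155,81.6662), P3=(80.4253,108.5908); sampled at t=k/3. Machine vertices: (293.9523,105.8035) → (250.8030,112.4916) → (142.2523,101.5780) → (80.4253,78.7309). Open path.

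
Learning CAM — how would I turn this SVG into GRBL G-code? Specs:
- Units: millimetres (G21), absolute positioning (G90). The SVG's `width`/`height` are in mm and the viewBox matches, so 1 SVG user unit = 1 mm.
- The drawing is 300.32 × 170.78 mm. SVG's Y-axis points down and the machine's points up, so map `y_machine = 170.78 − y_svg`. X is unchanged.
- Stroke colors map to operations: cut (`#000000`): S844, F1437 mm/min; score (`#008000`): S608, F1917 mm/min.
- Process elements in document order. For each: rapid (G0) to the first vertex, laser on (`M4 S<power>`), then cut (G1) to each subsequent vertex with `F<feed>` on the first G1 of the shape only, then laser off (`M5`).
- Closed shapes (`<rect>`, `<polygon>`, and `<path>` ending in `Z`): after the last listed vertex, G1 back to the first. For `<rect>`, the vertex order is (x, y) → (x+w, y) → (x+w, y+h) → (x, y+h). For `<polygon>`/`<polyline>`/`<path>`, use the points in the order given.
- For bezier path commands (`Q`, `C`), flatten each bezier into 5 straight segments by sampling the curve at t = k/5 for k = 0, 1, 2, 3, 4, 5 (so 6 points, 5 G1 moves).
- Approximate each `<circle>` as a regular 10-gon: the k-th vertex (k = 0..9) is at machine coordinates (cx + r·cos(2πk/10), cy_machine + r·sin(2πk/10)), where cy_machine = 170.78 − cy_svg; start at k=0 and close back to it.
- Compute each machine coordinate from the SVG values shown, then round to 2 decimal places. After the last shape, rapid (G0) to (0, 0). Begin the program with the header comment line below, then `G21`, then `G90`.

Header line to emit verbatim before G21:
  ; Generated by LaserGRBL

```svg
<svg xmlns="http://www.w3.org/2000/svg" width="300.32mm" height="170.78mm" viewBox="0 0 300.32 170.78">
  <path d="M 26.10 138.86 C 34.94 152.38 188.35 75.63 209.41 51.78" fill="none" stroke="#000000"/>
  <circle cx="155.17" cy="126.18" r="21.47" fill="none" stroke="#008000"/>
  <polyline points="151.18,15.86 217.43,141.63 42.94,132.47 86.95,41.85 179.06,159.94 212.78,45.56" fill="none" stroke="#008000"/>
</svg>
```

; Generated by LaserGRBL
G21
G90
G0 X26.10 Y31.92
M4 S844
G1 X46.54 Y33.50 F1437
G1 X88.38 Y49.86
G1 X138.33 Y74.15
G1 X183.11 Y99.49
G1 X209.41 Y119.00
M5
G0 X176.64 Y44.60
M4 S608
G1 X172.54 Y57.22 F1917
G1 X161.80 Y65.02
G1 X148.54 Y65.02
G1 X137.80 Y57.22
G1 X133.70 Y44.60
G1 X137.80 Y31.98
G1 X148.54 Y24.18
G1 X161.80 Y24.18
G1 X172.54 Y31.98
G1 X176.64 Y44.60
M5
G0 X151.18 Y154.92
M4 S608
G1 X217.43 Y29.15 F1917
G1 X42.94 Y38.31
G1 X86.95 Y128.93
G1 X179.06 Y10.84
G1 X212.78 Y125.22
M5
G0 X0.00 Y0.00

Since the viewBox matches the mm dimensions, user units are millimetres directly. The only transform is the Y-flip y_m = 170.78 − y_svg.

Shape 1 is a cubic bezier drawn with `<path>`. Its stroke #000000 means cut at S844, F1437. After flipping Y the toolpath is (26.10,31.92) → (46.54,33.50) → (88.38,49.86) → (138.33,74.15) → (183.11,99.49) → (209.41,119.00).

Shape 2 is a circle drawn with `<circle>`. Its stroke #008000 means score at S608, F1917. After flipping Y the toolpath is (176.64,44.60) → (172.54,57.22) → (161.80,65.02) → (148.54,65.02) → (137.80,57.22) → (133.70,44.60) → (137.80,31.98) → (148.54,24.18) → (161.80,24.18) → (172.54,31.98) → (176.64,44.60), returning to the start.

Shape 3 is a open polyline drawn with `<polyline>`. Its stroke #008000 means score at S608, F1917. After flipping Y the toolpath is (151.18,154.92) → (217.43,29.15) → (42.94,38.31) → (86.95,128.93) → (179.06,10.84) → (212.78,125.22).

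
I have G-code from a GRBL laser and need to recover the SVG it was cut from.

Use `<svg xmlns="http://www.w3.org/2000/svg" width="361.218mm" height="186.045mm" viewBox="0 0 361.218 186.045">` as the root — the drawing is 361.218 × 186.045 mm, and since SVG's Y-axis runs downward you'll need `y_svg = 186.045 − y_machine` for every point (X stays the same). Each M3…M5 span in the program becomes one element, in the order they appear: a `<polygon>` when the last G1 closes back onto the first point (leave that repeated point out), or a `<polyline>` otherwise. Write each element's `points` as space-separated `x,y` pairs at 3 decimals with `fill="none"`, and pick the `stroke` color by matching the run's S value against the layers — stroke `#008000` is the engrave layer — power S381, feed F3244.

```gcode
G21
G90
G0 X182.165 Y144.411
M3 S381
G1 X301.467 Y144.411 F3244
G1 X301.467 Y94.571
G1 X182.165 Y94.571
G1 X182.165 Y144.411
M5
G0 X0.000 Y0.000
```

<svg xmlns="http://www.w3.org/2000/svg" width="361.218mm" height="186.045mm" viewBox="0 0 361.218 186.045">
  <polygon points="182.165,41.634 301.467,41.634 301.467,91.474 182.165,91.474" fill="none" stroke="#008000"/>
</svg>

Machine Y-up, SVG Y-down with viewBox height 186.045, so y_svg = 186.045 − y_machine; X carries over. Every run uses S381, so all elements get stroke `#008000` (engrave).

Run 1: The run returns to its start, so emit a `<polygon>` with points (Y-flipped): 182.165,41.634 301.467,41.634 301.467,91.474 182.165,91.474.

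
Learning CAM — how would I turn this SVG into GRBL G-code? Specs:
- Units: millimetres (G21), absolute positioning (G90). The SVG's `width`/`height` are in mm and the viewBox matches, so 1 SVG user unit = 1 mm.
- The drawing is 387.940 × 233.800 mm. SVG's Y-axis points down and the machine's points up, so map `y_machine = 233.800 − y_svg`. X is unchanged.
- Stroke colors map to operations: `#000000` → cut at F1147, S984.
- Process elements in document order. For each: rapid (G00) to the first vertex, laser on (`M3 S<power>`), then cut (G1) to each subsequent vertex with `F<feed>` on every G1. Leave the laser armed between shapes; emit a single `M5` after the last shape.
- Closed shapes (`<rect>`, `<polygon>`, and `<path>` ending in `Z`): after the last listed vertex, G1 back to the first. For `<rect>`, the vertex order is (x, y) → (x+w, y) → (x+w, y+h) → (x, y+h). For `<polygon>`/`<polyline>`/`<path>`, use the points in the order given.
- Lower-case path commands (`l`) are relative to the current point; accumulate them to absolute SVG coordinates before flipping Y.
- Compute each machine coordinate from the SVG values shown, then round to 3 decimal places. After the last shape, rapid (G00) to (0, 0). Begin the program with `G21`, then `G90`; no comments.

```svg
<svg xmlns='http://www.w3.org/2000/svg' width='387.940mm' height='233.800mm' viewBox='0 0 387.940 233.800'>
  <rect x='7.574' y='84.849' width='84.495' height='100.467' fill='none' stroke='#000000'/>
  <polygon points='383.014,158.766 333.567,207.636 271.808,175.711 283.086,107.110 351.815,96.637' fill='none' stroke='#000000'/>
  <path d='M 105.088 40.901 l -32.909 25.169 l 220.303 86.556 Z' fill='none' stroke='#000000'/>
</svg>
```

G21
G90
G00 X7.574 Y148.951
M3 S984
G1 X92.069 Y148.951 F1147
G1 X92.069 Y48.484 F1147
G1 X7.574 Y48.484 F1147
G1 X7.574 Y148.951 F1147
G00 X383.014 Y75.034
M3 S984
G1 X333.567 Y26.164 F1147
G1 X271.808 Y58.089 F1147
G1 X283.086 Y126.690 F1147
G1 X351.815 Y137.163 F1147
G1 X383.014 Y75.034 F1147
G00 X105.088 Y192.899
M3 S984
G1 X72.179 Y167.730 F1147
G1 X292.482 Y81.174 F1147
G1 X105.088 Y192.899 F1147
M5
G00 X0.000 Y0.000

viewBox `0 0 387.940 233.800` with mm width/height → 1 unit = 1 mm. Flip: y_m = 233.800 − y_svg.

**Shape 1** — `<rect>` rectangle, stroke `#000000` → cut (S984, F1147). Machine vertices: (7.574,148.951) → (92.069,148.951) → (92.069,48.484) → (7.574,48.484) → (7.574,148.951). Closed: final G1 returns to the first vertex.

**Shape 2** — `<polygon>` regular polygon, stroke `#000000` → cut (S984, F1147). Machine vertices: (383.014,75.034) → (333.567,26.164) → (271.808,58.089) → (283.086,126.690) → (351.815,137.163) → (383.014,75.034). Closed: final G1 returns to the first vertex.

**Shape 3** — `<path>` closed polygon, stroke `#000000` → cut (S984, F1147). Machine vertices: (105.088,192.899) → (72.179,167.730) → (292.482,81.174) → (105.088,192.899). Closed: final G1 returns to the first vertex.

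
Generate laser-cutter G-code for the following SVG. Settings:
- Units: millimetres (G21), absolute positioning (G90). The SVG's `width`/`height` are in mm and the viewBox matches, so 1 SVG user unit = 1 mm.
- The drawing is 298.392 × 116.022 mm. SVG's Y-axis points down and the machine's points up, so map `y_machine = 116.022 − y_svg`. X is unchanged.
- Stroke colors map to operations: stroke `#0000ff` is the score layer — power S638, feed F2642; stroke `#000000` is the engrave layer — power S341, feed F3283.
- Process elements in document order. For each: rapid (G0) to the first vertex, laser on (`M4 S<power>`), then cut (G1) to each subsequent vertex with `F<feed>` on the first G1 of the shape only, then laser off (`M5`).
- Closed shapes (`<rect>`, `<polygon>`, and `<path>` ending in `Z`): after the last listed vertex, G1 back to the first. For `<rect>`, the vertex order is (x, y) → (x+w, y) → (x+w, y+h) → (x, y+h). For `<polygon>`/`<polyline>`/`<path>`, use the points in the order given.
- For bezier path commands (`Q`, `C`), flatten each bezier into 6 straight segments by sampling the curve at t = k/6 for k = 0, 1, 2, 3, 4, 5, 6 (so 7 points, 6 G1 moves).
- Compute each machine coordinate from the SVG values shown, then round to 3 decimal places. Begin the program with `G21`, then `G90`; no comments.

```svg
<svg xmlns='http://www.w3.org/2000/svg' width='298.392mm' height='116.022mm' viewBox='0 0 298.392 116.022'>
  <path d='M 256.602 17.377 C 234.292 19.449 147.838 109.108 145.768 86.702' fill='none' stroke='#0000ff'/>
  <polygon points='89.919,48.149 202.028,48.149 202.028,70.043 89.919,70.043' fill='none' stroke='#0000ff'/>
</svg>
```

1 u = 1 mm; y_m = 116.022 − y.

[1] `<path>` cubic bezier, #0000ff→score S638 F2642: (256.602,98.645) → (240.789,91.234) → (218.412,74.772) → (193.595,54.803) → (170.465,36.874) → (153.147,26.531) → (145.768,29.320)

[2] `<polygon>` rectangle, #0000ff→score S638 F2642: (89.919,67.873) → (202.028,67.873) → (202.028,45.979) → (89.919,45.979) → (89.919,67.873) (closed)

G21
G90
G0 X256.602 Y98.645
M4 S638
G1 X240.789 Y91.234 F2642
G1 X218.412 Y74.772
G1 X193.595 Y54.803
G1 X170.465 Y36.874
G1 X153.147 Y26.531
G1 X145.768 Y29.320
M5
G0 X89.919 Y67.873
M4 S638
G1 X202.028 Y67.873 F2642
G1 X202.028 Y45.979
G1 X89.919 Y45.979
G1 X89.919 Y67.873
M5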